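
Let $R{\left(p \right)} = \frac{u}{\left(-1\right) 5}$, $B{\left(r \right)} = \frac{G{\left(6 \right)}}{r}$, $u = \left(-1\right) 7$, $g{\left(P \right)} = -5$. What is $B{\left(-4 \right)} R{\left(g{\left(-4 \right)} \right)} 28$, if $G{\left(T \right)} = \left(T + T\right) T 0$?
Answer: $0$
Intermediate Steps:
$G{\left(T \right)} = 0$ ($G{\left(T \right)} = 2 T T 0 = 2 T^{2} \cdot 0 = 0$)
$u = -7$
$B{\left(r \right)} = 0$ ($B{\left(r \right)} = \frac{0}{r} = 0$)
$R{\left(p \right)} = \frac{7}{5}$ ($R{\left(p \right)} = - \frac{7}{\left(-1\right) 5} = - \frac{7}{-5} = \left(-7\right) \left(- \frac{1}{5}\right) = \frac{7}{5}$)
$B{\left(-4 \right)} R{\left(g{\left(-4 \right)} \right)} 28 = 0 \cdot \frac{7}{5} \cdot 28 = 0 \cdot 28 = 0$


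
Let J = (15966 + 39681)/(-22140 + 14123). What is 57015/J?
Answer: -50787695/6183 ≈ -8214.1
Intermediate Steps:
J = -55647/8017 (J = 55647/(-8017) = 55647*(-1/8017) = -55647/8017 ≈ -6.9411)
57015/J = 57015/(-55647/8017) = 57015*(-8017/55647) = -50787695/6183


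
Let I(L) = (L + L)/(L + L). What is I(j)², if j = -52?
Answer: 1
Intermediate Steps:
I(L) = 1 (I(L) = (2*L)/((2*L)) = (2*L)*(1/(2*L)) = 1)
I(j)² = 1² = 1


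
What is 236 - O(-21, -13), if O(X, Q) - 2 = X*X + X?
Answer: -186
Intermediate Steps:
O(X, Q) = 2 + X + X² (O(X, Q) = 2 + (X*X + X) = 2 + (X² + X) = 2 + (X + X²) = 2 + X + X²)
236 - O(-21, -13) = 236 - (2 - 21 + (-21)²) = 236 - (2 - 21 + 441) = 236 - 1*422 = 236 - 422 = -186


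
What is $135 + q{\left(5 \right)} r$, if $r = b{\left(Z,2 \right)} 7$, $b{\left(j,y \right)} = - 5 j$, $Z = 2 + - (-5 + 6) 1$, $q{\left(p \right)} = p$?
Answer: $-40$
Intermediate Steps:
$Z = 1$ ($Z = 2 + \left(-1\right) 1 \cdot 1 = 2 - 1 = 1$)
$r = -35$ ($r = \left(-5\right) 1 \cdot 7 = \left(-5\right) 7 = -35$)
$135 + q{\left(5 \right)} r = 135 + 5 \left(-35\right) = 135 - 175 = -40$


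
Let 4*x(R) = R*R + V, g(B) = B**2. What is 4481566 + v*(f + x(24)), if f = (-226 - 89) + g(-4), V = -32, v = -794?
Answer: 4610988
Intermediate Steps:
f = -299 (f = (-226 - 89) + (-4)**2 = -315 + 16 = -299)
x(R) = -8 + R**2/4 (x(R) = (R*R - 32)/4 = (R**2 - 32)/4 = (-32 + R**2)/4 = -8 + R**2/4)
4481566 + v*(f + x(24)) = 4481566 - 794*(-299 + (-8 + (1/4)*24**2)) = 4481566 - 794*(-299 + (-8 + (1/4)*576)) = 4481566 - 794*(-299 + (-8 + 144)) = 4481566 - 794*(-299 + 136) = 4481566 - 794*(-163) = 4481566 + 129422 = 4610988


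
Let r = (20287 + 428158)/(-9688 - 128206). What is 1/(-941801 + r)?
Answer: -137894/129869155539 ≈ -1.0618e-6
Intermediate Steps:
r = -448445/137894 (r = 448445/(-137894) = 448445*(-1/137894) = -448445/137894 ≈ -3.2521)
1/(-941801 + r) = 1/(-941801 - 448445/137894) = 1/(-129869155539/137894) = -137894/129869155539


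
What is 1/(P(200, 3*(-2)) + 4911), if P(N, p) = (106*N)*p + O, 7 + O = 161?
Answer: -1/122135 ≈ -8.1877e-6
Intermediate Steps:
O = 154 (O = -7 + 161 = 154)
P(N, p) = 154 + 106*N*p (P(N, p) = (106*N)*p + 154 = 106*N*p + 154 = 154 + 106*N*p)
1/(P(200, 3*(-2)) + 4911) = 1/((154 + 106*200*(3*(-2))) + 4911) = 1/((154 + 106*200*(-6)) + 4911) = 1/((154 - 127200) + 4911) = 1/(-127046 + 4911) = 1/(-122135) = -1/122135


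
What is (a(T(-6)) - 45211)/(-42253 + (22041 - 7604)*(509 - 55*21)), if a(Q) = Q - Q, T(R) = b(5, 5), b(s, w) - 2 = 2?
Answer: 45211/9368555 ≈ 0.0048258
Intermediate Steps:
b(s, w) = 4 (b(s, w) = 2 + 2 = 4)
T(R) = 4
a(Q) = 0
(a(T(-6)) - 45211)/(-42253 + (22041 - 7604)*(509 - 55*21)) = (0 - 45211)/(-42253 + (22041 - 7604)*(509 - 55*21)) = -45211/(-42253 + 14437*(509 - 1155)) = -45211/(-42253 + 14437*(-646)) = -45211/(-42253 - 9326302) = -45211/(-9368555) = -45211*(-1/9368555) = 45211/9368555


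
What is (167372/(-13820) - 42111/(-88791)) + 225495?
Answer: 23057395474889/102257635 ≈ 2.2548e+5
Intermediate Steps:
(167372/(-13820) - 42111/(-88791)) + 225495 = (167372*(-1/13820) - 42111*(-1/88791)) + 225495 = (-41843/3455 + 14037/29597) + 225495 = -1189929436/102257635 + 225495 = 23057395474889/102257635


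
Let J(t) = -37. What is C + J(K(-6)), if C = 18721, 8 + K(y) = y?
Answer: 18684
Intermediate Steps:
K(y) = -8 + y
C + J(K(-6)) = 18721 - 37 = 18684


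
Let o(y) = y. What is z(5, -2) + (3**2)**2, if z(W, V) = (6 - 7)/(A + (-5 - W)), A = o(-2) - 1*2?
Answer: 1135/14 ≈ 81.071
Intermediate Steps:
A = -4 (A = -2 - 1*2 = -2 - 2 = -4)
z(W, V) = -1/(-9 - W) (z(W, V) = (6 - 7)/(-4 + (-5 - W)) = -1/(-9 - W))
z(5, -2) + (3**2)**2 = 1/(9 + 5) + (3**2)**2 = 1/14 + 9**2 = 1/14 + 81 = 1135/14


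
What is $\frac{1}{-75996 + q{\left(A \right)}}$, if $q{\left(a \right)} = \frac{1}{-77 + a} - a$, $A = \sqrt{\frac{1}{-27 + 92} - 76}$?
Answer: $- \frac{1928099401085}{146527868736710891} + \frac{390389 i \sqrt{321035}}{146527868736710891} \approx -1.3159 \cdot 10^{-5} + 1.5096 \cdot 10^{-9} i$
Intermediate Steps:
$A = \frac{i \sqrt{321035}}{65}$ ($A = \sqrt{\frac{1}{65} - 76} = \sqrt{- \frac{4939}{65}} = \frac{i \sqrt{321035}}{65} \approx 8.7169 i$)
$\frac{1}{-75996 + q{\left(A \right)}} = \frac{1}{-75996 + \frac{1 - \left(\frac{i \sqrt{321035}}{65}\right)^{2} + 77 \frac{i \sqrt{321035}}{65}}{-77 + \frac{i \sqrt{321035}}{65}}} = \frac{1}{-75996 + \frac{1 - - \frac{4939}{65} + \frac{77 i \sqrt{321035}}{65}}{-77 + \frac{i \sqrt{321035}}{65}}} = \frac{1}{-75996 + \frac{1 + \frac{4939}{65} + \frac{77 i \sqrt{321035}}{65}}{-77 + \frac{i \sqrt{321035}}{65}}} = \frac{1}{-75996 + \frac{\frac{5004}{65} + \frac{77 i \sqrt{321035}}{65}}{-77 + \frac{i \sqrt{321035}}{65}}}$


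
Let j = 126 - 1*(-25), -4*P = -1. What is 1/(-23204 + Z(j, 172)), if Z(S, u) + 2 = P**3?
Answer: -64/1485183 ≈ -4.3092e-5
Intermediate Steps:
P = 1/4 (P = -1/4*(-1) = 1/4 ≈ 0.25000)
j = 151 (j = 126 + 25 = 151)
Z(S, u) = -127/64 (Z(S, u) = -2 + (1/4)**3 = -2 + 1/64 = -127/64)
1/(-23204 + Z(j, 172)) = 1/(-23204 - 127/64) = 1/(-1485183/64) = -64/1485183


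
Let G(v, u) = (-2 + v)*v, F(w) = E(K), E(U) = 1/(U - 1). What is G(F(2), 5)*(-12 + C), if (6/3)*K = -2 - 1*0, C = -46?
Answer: -145/2 ≈ -72.500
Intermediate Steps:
K = -1 (K = (-2 - 1*0)/2 = (-2 + 0)/2 = (½)*(-2) = -1)
E(U) = 1/(-1 + U)
F(w) = -½ (F(w) = 1/(-1 - 1) = 1/(-2) = -½)
G(v, u) = v*(-2 + v)
G(F(2), 5)*(-12 + C) = (-(-2 - ½)/2)*(-12 - 46) = -½*(-5/2)*(-58) = (5/4)*(-58) = -145/2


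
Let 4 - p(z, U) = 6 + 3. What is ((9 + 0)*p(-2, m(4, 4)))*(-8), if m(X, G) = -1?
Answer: 360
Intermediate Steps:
p(z, U) = -5 (p(z, U) = 4 - (6 + 3) = 4 - 1*9 = 4 - 9 = -5)
((9 + 0)*p(-2, m(4, 4)))*(-8) = ((9 + 0)*(-5))*(-8) = (9*(-5))*(-8) = -45*(-8) = 360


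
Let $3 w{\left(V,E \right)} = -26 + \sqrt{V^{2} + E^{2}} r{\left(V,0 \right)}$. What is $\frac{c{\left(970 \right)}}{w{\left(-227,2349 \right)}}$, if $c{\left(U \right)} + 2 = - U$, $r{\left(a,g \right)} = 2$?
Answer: $- \frac{486}{142799} - \frac{486 \sqrt{5569330}}{1856387} \approx -0.62123$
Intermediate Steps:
$c{\left(U \right)} = -2 - U$
$w{\left(V,E \right)} = - \frac{26}{3} + \frac{2 \sqrt{E^{2} + V^{2}}}{3}$ ($w{\left(V,E \right)} = \frac{-26 + \sqrt{V^{2} + E^{2}} \cdot 2}{3} = \frac{-26 + \sqrt{E^{2} + V^{2}} \cdot 2}{3} = \frac{-26 + 2 \sqrt{E^{2} + V^{2}}}{3} = - \frac{26}{3} + \frac{2 \sqrt{E^{2} + V^{2}}}{3}$)
$\frac{c{\left(970 \right)}}{w{\left(-227,2349 \right)}} = \frac{-2 - 970}{- \frac{26}{3} + \frac{2 \sqrt{2349^{2} + \left(-227\right)^{2}}}{3}} = \frac{-2 - 970}{- \frac{26}{3} + \frac{2 \sqrt{5517801 + 51529}}{3}} = - \frac{972}{- \frac{26}{3} + \frac{2 \sqrt{5569330}}{3}}$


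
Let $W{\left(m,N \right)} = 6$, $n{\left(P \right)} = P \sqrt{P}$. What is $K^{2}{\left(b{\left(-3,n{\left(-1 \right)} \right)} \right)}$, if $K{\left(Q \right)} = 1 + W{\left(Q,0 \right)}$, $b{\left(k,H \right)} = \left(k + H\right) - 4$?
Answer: $49$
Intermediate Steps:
$n{\left(P \right)} = P^{\frac{3}{2}}$
$b{\left(k,H \right)} = -4 + H + k$ ($b{\left(k,H \right)} = \left(H + k\right) - 4 = -4 + H + k$)
$K{\left(Q \right)} = 7$ ($K{\left(Q \right)} = 1 + 6 = 7$)
$K^{2}{\left(b{\left(-3,n{\left(-1 \right)} \right)} \right)} = 7^{2} = 49$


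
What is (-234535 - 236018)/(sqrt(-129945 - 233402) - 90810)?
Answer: 42730917930/8246819447 + 470553*I*sqrt(363347)/8246819447 ≈ 5.1815 + 0.034394*I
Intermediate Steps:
(-234535 - 236018)/(sqrt(-129945 - 233402) - 90810) = -470553/(sqrt(-363347) - 90810) = -470553/(I*sqrt(363347) - 90810) = -470553/(-90810 + I*sqrt(363347))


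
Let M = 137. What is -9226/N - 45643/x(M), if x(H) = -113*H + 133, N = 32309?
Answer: 1333079039/495878532 ≈ 2.6883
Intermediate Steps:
x(H) = 133 - 113*H
-9226/N - 45643/x(M) = -9226/32309 - 45643/(133 - 113*137) = -9226*1/32309 - 45643/(133 - 15481) = -9226/32309 - 45643/(-15348) = -9226/32309 - 45643*(-1/15348) = -9226/32309 + 45643/15348 = 1333079039/495878532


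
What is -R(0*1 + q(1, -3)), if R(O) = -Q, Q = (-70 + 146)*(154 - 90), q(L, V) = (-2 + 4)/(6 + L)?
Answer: 4864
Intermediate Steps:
q(L, V) = 2/(6 + L)
Q = 4864 (Q = 76*64 = 4864)
R(O) = -4864 (R(O) = -1*4864 = -4864)
-R(0*1 + q(1, -3)) = -1*(-4864) = 4864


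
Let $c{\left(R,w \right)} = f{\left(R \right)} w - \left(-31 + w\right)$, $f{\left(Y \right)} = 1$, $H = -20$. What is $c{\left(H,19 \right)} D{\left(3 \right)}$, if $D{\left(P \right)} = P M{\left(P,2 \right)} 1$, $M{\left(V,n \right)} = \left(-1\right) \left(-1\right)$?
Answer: $93$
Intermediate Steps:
$M{\left(V,n \right)} = 1$
$D{\left(P \right)} = P$ ($D{\left(P \right)} = P 1 \cdot 1 = P 1 = P$)
$c{\left(R,w \right)} = 31$ ($c{\left(R,w \right)} = 1 w - \left(-31 + w\right) = w - \left(-31 + w\right) = 31$)
$c{\left(H,19 \right)} D{\left(3 \right)} = 31 \cdot 3 = 93$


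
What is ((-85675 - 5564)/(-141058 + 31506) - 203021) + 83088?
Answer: -13138808777/109552 ≈ -1.1993e+5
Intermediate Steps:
((-85675 - 5564)/(-141058 + 31506) - 203021) + 83088 = (-91239/(-109552) - 203021) + 83088 = (-91239*(-1/109552) - 203021) + 83088 = (91239/109552 - 203021) + 83088 = -22241265353/109552 + 83088 = -13138808777/109552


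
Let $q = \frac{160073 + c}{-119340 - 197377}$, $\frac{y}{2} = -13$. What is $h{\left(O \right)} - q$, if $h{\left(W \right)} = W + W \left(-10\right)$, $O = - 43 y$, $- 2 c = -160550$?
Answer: $- \frac{3186566106}{316717} \approx -10061.0$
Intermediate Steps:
$c = 80275$ ($c = \left(- \frac{1}{2}\right) \left(-160550\right) = 80275$)
$y = -26$ ($y = 2 \left(-13\right) = -26$)
$O = 1118$ ($O = \left(-43\right) \left(-26\right) = 1118$)
$q = - \frac{240348}{316717}$ ($q = \frac{160073 + 80275}{-119340 - 197377} = \frac{240348}{-316717} = 240348 \left(- \frac{1}{316717}\right) = - \frac{240348}{316717} \approx -0.75887$)
$h{\left(W \right)} = - 9 W$ ($h{\left(W \right)} = W - 10 W = - 9 W$)
$h{\left(O \right)} - q = \left(-9\right) 1118 - - \frac{240348}{316717} = -10062 + \frac{240348}{316717} = - \frac{3186566106}{316717}$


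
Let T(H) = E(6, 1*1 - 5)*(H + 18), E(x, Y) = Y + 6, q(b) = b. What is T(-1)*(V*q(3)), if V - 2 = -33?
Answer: -3162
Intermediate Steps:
E(x, Y) = 6 + Y
V = -31 (V = 2 - 33 = -31)
T(H) = 36 + 2*H (T(H) = (6 + (1*1 - 5))*(H + 18) = (6 + (1 - 5))*(18 + H) = (6 - 4)*(18 + H) = 2*(18 + H) = 36 + 2*H)
T(-1)*(V*q(3)) = (36 + 2*(-1))*(-31*3) = (36 - 2)*(-93) = 34*(-93) = -3162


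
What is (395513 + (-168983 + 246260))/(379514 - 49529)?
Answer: 94558/65997 ≈ 1.4328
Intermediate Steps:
(395513 + (-168983 + 246260))/(379514 - 49529) = (395513 + 77277)/329985 = 472790*(1/329985) = 94558/65997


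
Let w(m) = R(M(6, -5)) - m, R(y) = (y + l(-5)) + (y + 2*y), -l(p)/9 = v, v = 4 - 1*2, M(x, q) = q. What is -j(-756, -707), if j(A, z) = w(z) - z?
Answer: -1376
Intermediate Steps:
v = 2 (v = 4 - 2 = 2)
l(p) = -18 (l(p) = -9*2 = -18)
R(y) = -18 + 4*y (R(y) = (y - 18) + (y + 2*y) = (-18 + y) + 3*y = -18 + 4*y)
w(m) = -38 - m (w(m) = (-18 + 4*(-5)) - m = (-18 - 20) - m = -38 - m)
j(A, z) = -38 - 2*z (j(A, z) = (-38 - z) - z = -38 - 2*z)
-j(-756, -707) = -(-38 - 2*(-707)) = -(-38 + 1414) = -1*1376 = -1376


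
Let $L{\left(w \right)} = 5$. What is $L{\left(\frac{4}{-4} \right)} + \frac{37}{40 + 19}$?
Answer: $\frac{332}{59} \approx 5.6271$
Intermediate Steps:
$L{\left(\frac{4}{-4} \right)} + \frac{37}{40 + 19} = 5 + \frac{37}{40 + 19} = 5 + \frac{37}{59} = \frac{332}{59}$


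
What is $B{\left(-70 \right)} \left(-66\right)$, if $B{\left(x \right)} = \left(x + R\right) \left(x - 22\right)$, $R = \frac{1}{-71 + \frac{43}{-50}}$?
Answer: $- \frac{1527472320}{3593} \approx -4.2512 \cdot 10^{5}$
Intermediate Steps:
$R = - \frac{50}{3593}$ ($R = \frac{1}{-71 + 43 \left(- \frac{1}{50}\right)} = \frac{1}{-71 - \frac{43}{50}} = \frac{1}{- \frac{3593}{50}} = - \frac{50}{3593} \approx -0.013916$)
$B{\left(x \right)} = \left(-22 + x\right) \left(- \frac{50}{3593} + x\right)$ ($B{\left(x \right)} = \left(x - \frac{50}{3593}\right) \left(x - 22\right) = \left(- \frac{50}{3593} + x\right) \left(-22 + x\right) = \left(-22 + x\right) \left(- \frac{50}{3593} + x\right)$)
$B{\left(-70 \right)} \left(-66\right) = \left(\frac{1100}{3593} + \left(-70\right)^{2} - - \frac{5536720}{3593}\right) \left(-66\right) = \left(\frac{1100}{3593} + 4900 + \frac{5536720}{3593}\right) \left(-66\right) = \frac{23143520}{3593} \left(-66\right) = - \frac{1527472320}{3593}$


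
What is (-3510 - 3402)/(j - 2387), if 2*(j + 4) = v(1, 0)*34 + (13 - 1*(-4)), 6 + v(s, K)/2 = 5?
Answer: 512/179 ≈ 2.8603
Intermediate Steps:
v(s, K) = -2 (v(s, K) = -12 + 2*5 = -12 + 10 = -2)
j = -59/2 (j = -4 + (-2*34 + (13 - 1*(-4)))/2 = -4 + (-68 + (13 + 4))/2 = -4 + (-68 + 17)/2 = -4 + (1/2)*(-51) = -4 - 51/2 = -59/2 ≈ -29.500)
(-3510 - 3402)/(j - 2387) = (-3510 - 3402)/(-59/2 - 2387) = -6912/(-4833/2) = -6912*(-2/4833) = 512/179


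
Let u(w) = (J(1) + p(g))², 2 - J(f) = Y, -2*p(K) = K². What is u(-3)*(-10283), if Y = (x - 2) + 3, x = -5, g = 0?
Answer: -370188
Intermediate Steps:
p(K) = -K²/2
Y = -4 (Y = (-5 - 2) + 3 = -7 + 3 = -4)
J(f) = 6 (J(f) = 2 - 1*(-4) = 2 + 4 = 6)
u(w) = 36 (u(w) = (6 - ½*0²)² = (6 - ½*0)² = (6 + 0)² = 6² = 36)
u(-3)*(-10283) = 36*(-10283) = -370188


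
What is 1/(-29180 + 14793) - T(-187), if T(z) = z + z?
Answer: 5380737/14387 ≈ 374.00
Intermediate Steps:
T(z) = 2*z
1/(-29180 + 14793) - T(-187) = 1/(-29180 + 14793) - 2*(-187) = 1/(-14387) - 1*(-374) = -1/14387 + 374 = 5380737/14387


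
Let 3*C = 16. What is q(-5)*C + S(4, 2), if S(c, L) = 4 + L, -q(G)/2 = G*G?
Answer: -782/3 ≈ -260.67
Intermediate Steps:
q(G) = -2*G² (q(G) = -2*G*G = -2*G²)
C = 16/3 (C = (⅓)*16 = 16/3 ≈ 5.3333)
q(-5)*C + S(4, 2) = -2*(-5)²*(16/3) + (4 + 2) = -2*25*(16/3) + 6 = -50*16/3 + 6 = -800/3 + 6 = -782/3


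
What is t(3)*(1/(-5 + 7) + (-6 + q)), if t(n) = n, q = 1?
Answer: -27/2 ≈ -13.500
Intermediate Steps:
t(3)*(1/(-5 + 7) + (-6 + q)) = 3*(1/(-5 + 7) + (-6 + 1)) = 3*(1/2 - 5) = 3*(-9/2) = -27/2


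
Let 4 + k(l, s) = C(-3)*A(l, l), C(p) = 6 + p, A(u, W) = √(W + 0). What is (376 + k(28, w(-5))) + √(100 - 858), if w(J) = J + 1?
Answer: 372 + 6*√7 + I*√758 ≈ 387.87 + 27.532*I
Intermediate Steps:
w(J) = 1 + J
A(u, W) = √W
k(l, s) = -4 + 3*√l (k(l, s) = -4 + (6 - 3)*√l = -4 + 3*√l)
(376 + k(28, w(-5))) + √(100 - 858) = (376 + (-4 + 3*√28)) + √(100 - 858) = (376 + (-4 + 3*(2*√7))) + √(-758) = (376 + (-4 + 6*√7)) + I*√758 = (372 + 6*√7) + I*√758 = 372 + 6*√7 + I*√758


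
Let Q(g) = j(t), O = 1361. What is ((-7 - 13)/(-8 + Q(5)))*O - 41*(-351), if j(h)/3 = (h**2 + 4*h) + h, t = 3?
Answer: 223451/16 ≈ 13966.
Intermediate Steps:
j(h) = 3*h**2 + 15*h (j(h) = 3*((h**2 + 4*h) + h) = 3*(h**2 + 5*h) = 3*h**2 + 15*h)
Q(g) = 72 (Q(g) = 3*3*(5 + 3) = 3*3*8 = 72)
((-7 - 13)/(-8 + Q(5)))*O - 41*(-351) = ((-7 - 13)/(-8 + 72))*1361 - 41*(-351) = -20/64*1361 - 1*(-14391) = -20*1/64*1361 + 14391 = -5/16*1361 + 14391 = -6805/16 + 14391 = 223451/16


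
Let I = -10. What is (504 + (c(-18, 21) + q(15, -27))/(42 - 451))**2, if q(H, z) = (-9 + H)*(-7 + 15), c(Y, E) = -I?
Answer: 42468142084/167281 ≈ 2.5387e+5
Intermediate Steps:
c(Y, E) = 10 (c(Y, E) = -1*(-10) = 10)
q(H, z) = -72 + 8*H (q(H, z) = (-9 + H)*8 = -72 + 8*H)
(504 + (c(-18, 21) + q(15, -27))/(42 - 451))**2 = (504 + (10 + (-72 + 8*15))/(42 - 451))**2 = (504 + (10 + (-72 + 120))/(-409))**2 = (504 + (10 + 48)*(-1/409))**2 = (504 + 58*(-1/409))**2 = (504 - 58/409)**2 = (206078/409)**2 = 42468142084/167281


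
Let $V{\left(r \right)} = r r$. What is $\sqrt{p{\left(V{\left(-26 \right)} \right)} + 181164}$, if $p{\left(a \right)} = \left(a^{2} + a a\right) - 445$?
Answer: $\sqrt{1094671} \approx 1046.3$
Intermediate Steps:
$V{\left(r \right)} = r^{2}$
$p{\left(a \right)} = -445 + 2 a^{2}$ ($p{\left(a \right)} = \left(a^{2} + a^{2}\right) - 445 = 2 a^{2} - 445 = -445 + 2 a^{2}$)
$\sqrt{p{\left(V{\left(-26 \right)} \right)} + 181164} = \sqrt{\left(-445 + 2 \left(\left(-26\right)^{2}\right)^{2}\right) + 181164} = \sqrt{\left(-445 + 2 \cdot 676^{2}\right) + 181164} = \sqrt{\left(-445 + 2 \cdot 456976\right) + 181164} = \sqrt{\left(-445 + 913952\right) + 181164} = \sqrt{913507 + 181164} = \sqrt{1094671}$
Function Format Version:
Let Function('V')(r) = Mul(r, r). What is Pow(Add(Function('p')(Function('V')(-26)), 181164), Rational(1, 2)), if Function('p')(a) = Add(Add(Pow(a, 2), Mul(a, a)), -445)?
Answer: Pow(1094671, Rational(1, 2)) ≈ 1046.3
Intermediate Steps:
Function('V')(r) = Pow(r, 2)
Function('p')(a) = Add(-445, Mul(2, Pow(a, 2))) (Function('p')(a) = Add(Add(Pow(a, 2), Pow(a, 2)), -445) = Add(Mul(2, Pow(a, 2)), -445) = Add(-445, Mul(2, Pow(a, 2))))
Pow(Add(Function('p')(Function('V')(-26)), 181164), Rational(1, 2)) = Pow(Add(Add(-445, Mul(2, Pow(Pow(-26, 2), 2))), 181164), Rational(1, 2)) = Pow(Add(Add(-445, Mul(2, Pow(676, 2))), 181164), Rational(1, 2)) = Pow(Add(Add(-445, Mul(2, 456976)), 181164), Rational(1, 2)) = Pow(Add(Add(-445, 913952), 181164), Rational(1, 2)) = Pow(Add(913507, 181164), Rational(1, 2)) = Pow(1094671, Rational(1, 2))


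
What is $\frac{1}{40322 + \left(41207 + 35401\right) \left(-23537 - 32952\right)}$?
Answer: $- \frac{1}{4327468990} \approx -2.3108 \cdot 10^{-10}$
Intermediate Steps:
$\frac{1}{40322 + \left(41207 + 35401\right) \left(-23537 - 32952\right)} = \frac{1}{40322 + 76608 \left(-56489\right)} = \frac{1}{40322 - 4327509312} = \frac{1}{-4327468990} = - \frac{1}{4327468990}$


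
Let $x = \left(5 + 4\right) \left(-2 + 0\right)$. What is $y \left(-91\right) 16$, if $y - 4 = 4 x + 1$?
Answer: $97552$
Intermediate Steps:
$x = -18$ ($x = 9 \left(-2\right) = -18$)
$y = -67$ ($y = 4 + \left(4 \left(-18\right) + 1\right) = 4 + \left(-72 + 1\right) = 4 - 71 = -67$)
$y \left(-91\right) 16 = \left(-67\right) \left(-91\right) 16 = 6097 \cdot 16 = 97552$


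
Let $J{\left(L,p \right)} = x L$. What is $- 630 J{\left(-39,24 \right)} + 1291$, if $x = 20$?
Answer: $492691$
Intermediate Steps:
$J{\left(L,p \right)} = 20 L$
$- 630 J{\left(-39,24 \right)} + 1291 = - 630 \cdot 20 \left(-39\right) + 1291 = \left(-630\right) \left(-780\right) + 1291 = 491400 + 1291 = 492691$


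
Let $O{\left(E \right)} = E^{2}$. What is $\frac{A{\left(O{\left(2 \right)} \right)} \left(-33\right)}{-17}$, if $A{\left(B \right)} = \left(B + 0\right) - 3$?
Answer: $\frac{33}{17} \approx 1.9412$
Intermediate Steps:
$A{\left(B \right)} = -3 + B$ ($A{\left(B \right)} = B - 3 = -3 + B$)
$\frac{A{\left(O{\left(2 \right)} \right)} \left(-33\right)}{-17} = \frac{\left(-3 + 2^{2}\right) \left(-33\right)}{-17} = \left(-3 + 4\right) \left(-33\right) \left(- \frac{1}{17}\right) = 1 \left(-33\right) \left(- \frac{1}{17}\right) = \left(-33\right) \left(- \frac{1}{17}\right) = \frac{33}{17}$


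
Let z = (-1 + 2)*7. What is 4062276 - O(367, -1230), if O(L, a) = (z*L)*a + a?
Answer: 7223376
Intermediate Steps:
z = 7 (z = 1*7 = 7)
O(L, a) = a + 7*L*a (O(L, a) = (7*L)*a + a = 7*L*a + a = a + 7*L*a)
4062276 - O(367, -1230) = 4062276 - (-1230)*(1 + 7*367) = 4062276 - (-1230)*(1 + 2569) = 4062276 - (-1230)*2570 = 4062276 - 1*(-3161100) = 4062276 + 3161100 = 7223376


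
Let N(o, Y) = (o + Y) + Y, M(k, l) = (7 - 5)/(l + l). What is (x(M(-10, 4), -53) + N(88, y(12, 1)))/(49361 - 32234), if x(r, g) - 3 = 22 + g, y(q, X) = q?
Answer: 28/5709 ≈ 0.0049045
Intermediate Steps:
M(k, l) = 1/l (M(k, l) = 2/((2*l)) = 2*(1/(2*l)) = 1/l)
N(o, Y) = o + 2*Y (N(o, Y) = (Y + o) + Y = o + 2*Y)
x(r, g) = 25 + g (x(r, g) = 3 + (22 + g) = 25 + g)
(x(M(-10, 4), -53) + N(88, y(12, 1)))/(49361 - 32234) = ((25 - 53) + (88 + 2*12))/(49361 - 32234) = (-28 + (88 + 24))/17127 = (-28 + 112)*(1/17127) = 84*(1/17127) = 28/5709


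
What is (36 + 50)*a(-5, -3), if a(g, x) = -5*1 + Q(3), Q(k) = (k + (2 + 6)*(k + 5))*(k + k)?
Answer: 34142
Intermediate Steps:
Q(k) = 2*k*(40 + 9*k) (Q(k) = (k + 8*(5 + k))*(2*k) = (k + (40 + 8*k))*(2*k) = (40 + 9*k)*(2*k) = 2*k*(40 + 9*k))
a(g, x) = 397 (a(g, x) = -5*1 + 2*3*(40 + 9*3) = -5 + 2*3*(40 + 27) = -5 + 2*3*67 = -5 + 402 = 397)
(36 + 50)*a(-5, -3) = (36 + 50)*397 = 86*397 = 34142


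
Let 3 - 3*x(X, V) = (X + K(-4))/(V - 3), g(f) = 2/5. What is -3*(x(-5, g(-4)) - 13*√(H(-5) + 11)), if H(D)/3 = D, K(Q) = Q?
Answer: 6/13 + 78*I ≈ 0.46154 + 78.0*I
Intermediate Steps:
g(f) = ⅖ (g(f) = 2*(⅕) = ⅖)
x(X, V) = 1 - (-4 + X)/(3*(-3 + V)) (x(X, V) = 1 - (X - 4)/(3*(V - 3)) = 1 - (-4 + X)/(3*(-3 + V)))
H(D) = 3*D
-3*(x(-5, g(-4)) - 13*√(H(-5) + 11)) = -3*((-5 - 1*(-5) + 3*(⅖))/(3*(-3 + ⅖)) - 13*√(3*(-5) + 11)) = -3*((-5 + 5 + 6/5)/(3*(-13/5)) - 13*√(-15 + 11)) = -3*((⅓)*(-5/13)*(6/5) - 26*I) = -3*(-2/13 - 26*I) = 6/13 + 78*I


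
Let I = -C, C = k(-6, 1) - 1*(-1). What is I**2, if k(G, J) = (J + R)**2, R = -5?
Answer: 289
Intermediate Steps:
k(G, J) = (-5 + J)**2 (k(G, J) = (J - 5)**2 = (-5 + J)**2)
C = 17 (C = (-5 + 1)**2 - 1*(-1) = (-4)**2 + 1 = 16 + 1 = 17)
I = -17 (I = -1*17 = -17)
I**2 = (-17)**2 = 289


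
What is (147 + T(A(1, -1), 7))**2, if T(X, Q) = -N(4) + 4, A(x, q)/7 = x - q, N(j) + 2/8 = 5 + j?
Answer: 323761/16 ≈ 20235.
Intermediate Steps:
N(j) = 19/4 + j (N(j) = -1/4 + (5 + j) = 19/4 + j)
A(x, q) = -7*q + 7*x (A(x, q) = 7*(x - q) = -7*q + 7*x)
T(X, Q) = -19/4 (T(X, Q) = -(19/4 + 4) + 4 = -1*35/4 + 4 = -35/4 + 4 = -19/4)
(147 + T(A(1, -1), 7))**2 = (147 - 19/4)**2 = (569/4)**2 = 323761/16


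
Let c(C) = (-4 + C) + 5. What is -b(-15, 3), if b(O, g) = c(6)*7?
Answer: -49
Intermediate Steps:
c(C) = 1 + C
b(O, g) = 49 (b(O, g) = (1 + 6)*7 = 7*7 = 49)
-b(-15, 3) = -1*49 = -49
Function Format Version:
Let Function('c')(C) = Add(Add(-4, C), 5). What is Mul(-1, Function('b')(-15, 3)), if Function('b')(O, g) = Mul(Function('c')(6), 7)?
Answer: -49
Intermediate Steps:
Function('c')(C) = Add(1, C)
Function('b')(O, g) = 49 (Function('b')(O, g) = Mul(Add(1, 6), 7) = Mul(7, 7) = 49)
Mul(-1, Function('b')(-15, 3)) = Mul(-1, 49) = -49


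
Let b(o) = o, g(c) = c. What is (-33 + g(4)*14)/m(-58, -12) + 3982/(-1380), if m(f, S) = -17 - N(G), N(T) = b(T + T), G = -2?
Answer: -41753/8970 ≈ -4.6547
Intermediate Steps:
N(T) = 2*T (N(T) = T + T = 2*T)
m(f, S) = -13 (m(f, S) = -17 - 2*(-2) = -17 - 1*(-4) = -17 + 4 = -13)
(-33 + g(4)*14)/m(-58, -12) + 3982/(-1380) = (-33 + 4*14)/(-13) + 3982/(-1380) = (-33 + 56)*(-1/13) + 3982*(-1/1380) = 23*(-1/13) - 1991/690 = -23/13 - 1991/690 = -41753/8970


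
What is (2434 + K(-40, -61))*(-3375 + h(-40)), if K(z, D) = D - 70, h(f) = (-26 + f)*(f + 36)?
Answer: -7164633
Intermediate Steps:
h(f) = (-26 + f)*(36 + f)
K(z, D) = -70 + D
(2434 + K(-40, -61))*(-3375 + h(-40)) = (2434 + (-70 - 61))*(-3375 + (-936 + (-40)**2 + 10*(-40))) = (2434 - 131)*(-3375 + (-936 + 1600 - 400)) = 2303*(-3375 + 264) = 2303*(-3111) = -7164633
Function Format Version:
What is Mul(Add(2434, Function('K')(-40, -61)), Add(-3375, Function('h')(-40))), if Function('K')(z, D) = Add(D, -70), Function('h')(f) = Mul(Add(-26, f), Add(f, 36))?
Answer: -7164633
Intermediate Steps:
Function('h')(f) = Mul(Add(-26, f), Add(36, f))
Function('K')(z, D) = Add(-70, D)
Mul(Add(2434, Function('K')(-40, -61)), Add(-3375, Function('h')(-40))) = Mul(Add(2434, Add(-70, -61)), Add(-3375, Add(-936, Pow(-40, 2), Mul(10, -40)))) = Mul(Add(2434, -131), Add(-3375, Add(-936, 1600, -400))) = Mul(2303, Add(-3375, 264)) = Mul(2303, -3111) = -7164633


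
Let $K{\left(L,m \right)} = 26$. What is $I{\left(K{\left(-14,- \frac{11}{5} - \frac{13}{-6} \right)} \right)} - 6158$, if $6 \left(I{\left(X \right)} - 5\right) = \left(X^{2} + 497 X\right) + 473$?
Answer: $- \frac{22847}{6} \approx -3807.8$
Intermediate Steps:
$I{\left(X \right)} = \frac{503}{6} + \frac{X^{2}}{6} + \frac{497 X}{6}$ ($I{\left(X \right)} = 5 + \frac{\left(X^{2} + 497 X\right) + 473}{6} = 5 + \frac{473 + X^{2} + 497 X}{6} = 5 + \left(\frac{473}{6} + \frac{X^{2}}{6} + \frac{497 X}{6}\right) = \frac{503}{6} + \frac{X^{2}}{6} + \frac{497 X}{6}$)
$I{\left(K{\left(-14,- \frac{11}{5} - \frac{13}{-6} \right)} \right)} - 6158 = \left(\frac{503}{6} + \frac{26^{2}}{6} + \frac{497}{6} \cdot 26\right) - 6158 = \left(\frac{503}{6} + \frac{1}{6} \cdot 676 + \frac{6461}{3}\right) - 6158 = \left(\frac{503}{6} + \frac{338}{3} + \frac{6461}{3}\right) - 6158 = \frac{14101}{6} - 6158 = - \frac{22847}{6}$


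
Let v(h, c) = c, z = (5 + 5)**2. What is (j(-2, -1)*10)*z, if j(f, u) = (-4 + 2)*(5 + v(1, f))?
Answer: -6000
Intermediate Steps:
z = 100 (z = 10**2 = 100)
j(f, u) = -10 - 2*f (j(f, u) = (-4 + 2)*(5 + f) = -2*(5 + f) = -10 - 2*f)
(j(-2, -1)*10)*z = ((-10 - 2*(-2))*10)*100 = ((-10 + 4)*10)*100 = -6*10*100 = -60*100 = -6000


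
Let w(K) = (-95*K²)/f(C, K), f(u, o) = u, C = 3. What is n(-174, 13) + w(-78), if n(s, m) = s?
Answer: -192834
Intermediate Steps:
w(K) = -95*K²/3
n(-174, 13) + w(-78) = -174 - 95/3*(-78)² = -174 - 95/3*6084 = -174 - 192660 = -192834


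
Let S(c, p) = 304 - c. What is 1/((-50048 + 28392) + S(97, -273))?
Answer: -1/21449 ≈ -4.6622e-5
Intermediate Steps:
1/((-50048 + 28392) + S(97, -273)) = 1/((-50048 + 28392) + (304 - 1*97)) = 1/(-21656 + (304 - 97)) = 1/(-21656 + 207) = 1/(-21449) = -1/21449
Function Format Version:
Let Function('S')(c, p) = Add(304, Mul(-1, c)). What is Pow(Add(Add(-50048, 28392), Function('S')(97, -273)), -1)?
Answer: Rational(-1, 21449) ≈ -4.6622e-5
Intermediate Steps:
Pow(Add(Add(-50048, 28392), Function('S')(97, -273)), -1) = Pow(Add(Add(-50048, 28392), Add(304, Mul(-1, 97))), -1) = Pow(Add(-21656, Add(304, -97)), -1) = Pow(Add(-21656, 207), -1) = Pow(-21449, -1) = Rational(-1, 21449)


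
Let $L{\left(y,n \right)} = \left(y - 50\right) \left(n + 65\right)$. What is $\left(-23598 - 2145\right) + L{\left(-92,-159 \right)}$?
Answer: $-12395$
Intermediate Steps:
$L{\left(y,n \right)} = \left(-50 + y\right) \left(65 + n\right)$
$\left(-23598 - 2145\right) + L{\left(-92,-159 \right)} = \left(-23598 - 2145\right) - -13348 = -25743 + \left(-3250 + 7950 - 5980 + 14628\right) = -25743 + 13348 = -12395$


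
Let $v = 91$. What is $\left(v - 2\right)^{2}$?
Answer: $7921$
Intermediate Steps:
$\left(v - 2\right)^{2} = \left(91 - 2\right)^{2} = 89^{2} = 7921$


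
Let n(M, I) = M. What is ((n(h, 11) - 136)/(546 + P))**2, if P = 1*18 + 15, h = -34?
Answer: 28900/335241 ≈ 0.086207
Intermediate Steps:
P = 33 (P = 18 + 15 = 33)
((n(h, 11) - 136)/(546 + P))**2 = ((-34 - 136)/(546 + 33))**2 = (-170/579)**2 = 28900/335241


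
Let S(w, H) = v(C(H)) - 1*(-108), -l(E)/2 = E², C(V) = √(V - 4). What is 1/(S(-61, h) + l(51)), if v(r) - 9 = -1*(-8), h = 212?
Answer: -1/5077 ≈ -0.00019697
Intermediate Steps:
C(V) = √(-4 + V)
v(r) = 17 (v(r) = 9 - 1*(-8) = 9 + 8 = 17)
l(E) = -2*E²
S(w, H) = 125 (S(w, H) = 17 - 1*(-108) = 17 + 108 = 125)
1/(S(-61, h) + l(51)) = 1/(125 - 2*51²) = 1/(125 - 2*2601) = 1/(125 - 5202) = 1/(-5077) = -1/5077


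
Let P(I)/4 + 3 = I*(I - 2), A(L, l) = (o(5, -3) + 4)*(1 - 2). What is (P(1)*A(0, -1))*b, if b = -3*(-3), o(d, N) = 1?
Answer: 720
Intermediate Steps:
b = 9
A(L, l) = -5 (A(L, l) = (1 + 4)*(1 - 2) = 5*(-1) = -5)
P(I) = -12 + 4*I*(-2 + I) (P(I) = -12 + 4*(I*(I - 2)) = -12 + 4*(I*(-2 + I)) = -12 + 4*I*(-2 + I))
(P(1)*A(0, -1))*b = ((-12 - 8*1 + 4*1²)*(-5))*9 = ((-12 - 8 + 4*1)*(-5))*9 = ((-12 - 8 + 4)*(-5))*9 = -16*(-5)*9 = 80*9 = 720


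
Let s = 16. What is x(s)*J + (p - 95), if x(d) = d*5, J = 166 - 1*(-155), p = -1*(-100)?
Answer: 25685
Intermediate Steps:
p = 100
J = 321 (J = 166 + 155 = 321)
x(d) = 5*d
x(s)*J + (p - 95) = (5*16)*321 + (100 - 95) = 80*321 + 5 = 25680 + 5 = 25685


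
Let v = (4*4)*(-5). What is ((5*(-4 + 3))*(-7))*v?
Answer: -2800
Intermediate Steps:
v = -80 (v = 16*(-5) = -80)
((5*(-4 + 3))*(-7))*v = ((5*(-4 + 3))*(-7))*(-80) = ((5*(-1))*(-7))*(-80) = -5*(-7)*(-80) = 35*(-80) = -2800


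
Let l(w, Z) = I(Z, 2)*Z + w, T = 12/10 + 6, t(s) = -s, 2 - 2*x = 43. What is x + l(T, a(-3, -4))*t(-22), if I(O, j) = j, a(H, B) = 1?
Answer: 1819/10 ≈ 181.90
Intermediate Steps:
x = -41/2 (x = 1 - ½*43 = 1 - 43/2 = -41/2 ≈ -20.500)
T = 36/5 (T = 12*(⅒) + 6 = 6/5 + 6 = 36/5 ≈ 7.2000)
l(w, Z) = w + 2*Z (l(w, Z) = 2*Z + w = w + 2*Z)
x + l(T, a(-3, -4))*t(-22) = -41/2 + (36/5 + 2*1)*(-1*(-22)) = -41/2 + (36/5 + 2)*22 = -41/2 + (46/5)*22 = -41/2 + 1012/5 = 1819/10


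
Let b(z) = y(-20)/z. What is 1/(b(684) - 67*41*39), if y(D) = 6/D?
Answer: -2280/244263241 ≈ -9.3342e-6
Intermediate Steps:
b(z) = -3/(10*z) (b(z) = (6/(-20))/z = (6*(-1/20))/z = -3/(10*z))
1/(b(684) - 67*41*39) = 1/(-3/10/684 - 67*41*39) = 1/(-3/10*1/684 - 2747*39) = 1/(-1/2280 - 107133) = 1/(-244263241/2280) = -2280/244263241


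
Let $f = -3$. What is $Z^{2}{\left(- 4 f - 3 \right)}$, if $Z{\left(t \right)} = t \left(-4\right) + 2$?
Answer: $1156$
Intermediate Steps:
$Z{\left(t \right)} = 2 - 4 t$ ($Z{\left(t \right)} = - 4 t + 2 = 2 - 4 t$)
$Z^{2}{\left(- 4 f - 3 \right)} = \left(2 - 4 \left(\left(-4\right) \left(-3\right) - 3\right)\right)^{2} = \left(2 - 4 \left(12 - 3\right)\right)^{2} = \left(2 - 36\right)^{2} = \left(-34\right)^{2} = 1156$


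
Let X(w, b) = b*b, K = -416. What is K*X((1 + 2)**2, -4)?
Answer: -6656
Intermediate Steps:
X(w, b) = b**2
K*X((1 + 2)**2, -4) = -416*(-4)**2 = -416*16 = -6656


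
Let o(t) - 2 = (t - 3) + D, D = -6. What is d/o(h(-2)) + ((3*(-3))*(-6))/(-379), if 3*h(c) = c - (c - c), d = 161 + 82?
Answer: -277533/8717 ≈ -31.838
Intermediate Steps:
d = 243
h(c) = c/3 (h(c) = (c - (c - c))/3 = (c - 1*0)/3 = (c + 0)/3 = c/3)
o(t) = -7 + t (o(t) = 2 + ((t - 3) - 6) = 2 + ((-3 + t) - 6) = 2 + (-9 + t) = -7 + t)
d/o(h(-2)) + ((3*(-3))*(-6))/(-379) = 243/(-7 + (⅓)*(-2)) + ((3*(-3))*(-6))/(-379) = 243/(-7 - ⅔) - 9*(-6)*(-1/379) = 243/(-23/3) + 54*(-1/379) = 243*(-3/23) - 54/379 = -729/23 - 54/379 = -277533/8717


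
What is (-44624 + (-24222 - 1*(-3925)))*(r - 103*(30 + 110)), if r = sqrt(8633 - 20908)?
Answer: 936160820 - 324605*I*sqrt(491) ≈ 9.3616e+8 - 7.1928e+6*I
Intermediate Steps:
r = 5*I*sqrt(491) (r = sqrt(-12275) = 5*I*sqrt(491) ≈ 110.79*I)
(-44624 + (-24222 - 1*(-3925)))*(r - 103*(30 + 110)) = (-44624 + (-24222 - 1*(-3925)))*(5*I*sqrt(491) - 103*(30 + 110)) = (-44624 + (-24222 + 3925))*(5*I*sqrt(491) - 103*140) = (-44624 - 20297)*(5*I*sqrt(491) - 14420) = -64921*(-14420 + 5*I*sqrt(491)) = 936160820 - 324605*I*sqrt(491)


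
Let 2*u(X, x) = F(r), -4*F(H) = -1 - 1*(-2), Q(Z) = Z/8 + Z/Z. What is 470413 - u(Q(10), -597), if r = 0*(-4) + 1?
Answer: 3763305/8 ≈ 4.7041e+5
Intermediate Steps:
Q(Z) = 1 + Z/8 (Q(Z) = Z*(⅛) + 1 = Z/8 + 1 = 1 + Z/8)
r = 1 (r = 0 + 1 = 1)
F(H) = -¼ (F(H) = -(-1 - 1*(-2))/4 = -(-1 + 2)/4 = -¼*1 = -¼)
u(X, x) = -⅛ (u(X, x) = (½)*(-¼) = -⅛)
470413 - u(Q(10), -597) = 470413 - 1*(-⅛) = 470413 + ⅛ = 3763305/8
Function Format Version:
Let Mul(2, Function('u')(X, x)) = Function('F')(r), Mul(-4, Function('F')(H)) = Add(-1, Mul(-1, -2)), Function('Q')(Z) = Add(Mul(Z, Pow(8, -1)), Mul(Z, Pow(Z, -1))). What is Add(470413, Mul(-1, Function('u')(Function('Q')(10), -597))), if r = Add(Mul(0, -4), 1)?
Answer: Rational(3763305, 8) ≈ 4.7041e+5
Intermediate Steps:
Function('Q')(Z) = Add(1, Mul(Rational(1, 8), Z)) (Function('Q')(Z) = Add(Mul(Z, Rational(1, 8)), 1) = Add(Mul(Rational(1, 8), Z), 1) = Add(1, Mul(Rational(1, 8), Z)))
r = 1 (r = Add(0, 1) = 1)
Function('F')(H) = Rational(-1, 4) (Function('F')(H) = Mul(Rational(-1, 4), Add(-1, Mul(-1, -2))) = Mul(Rational(-1, 4), Add(-1, 2)) = Mul(Rational(-1, 4), 1) = Rational(-1, 4))
Function('u')(X, x) = Rational(-1, 8) (Function('u')(X, x) = Mul(Rational(1, 2), Rational(-1, 4)) = Rational(-1, 8))
Add(470413, Mul(-1, Function('u')(Function('Q')(10), -597))) = Add(470413, Mul(-1, Rational(-1, 8))) = Add(470413, Rational(1, 8)) = Rational(3763305, 8)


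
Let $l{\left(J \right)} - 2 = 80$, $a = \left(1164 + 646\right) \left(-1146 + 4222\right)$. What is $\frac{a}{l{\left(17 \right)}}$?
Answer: $\frac{2783780}{41} \approx 67897.0$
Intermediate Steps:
$a = 5567560$ ($a = 1810 \cdot 3076 = 5567560$)
$l{\left(J \right)} = 82$ ($l{\left(J \right)} = 2 + 80 = 82$)
$\frac{a}{l{\left(17 \right)}} = \frac{5567560}{82} = 5567560 \cdot \frac{1}{82} = \frac{2783780}{41}$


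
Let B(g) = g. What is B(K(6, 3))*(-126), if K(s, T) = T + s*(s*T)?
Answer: -13986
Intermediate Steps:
K(s, T) = T + T*s² (K(s, T) = T + s*(T*s) = T + T*s²)
B(K(6, 3))*(-126) = (3*(1 + 6²))*(-126) = (3*(1 + 36))*(-126) = (3*37)*(-126) = 111*(-126) = -13986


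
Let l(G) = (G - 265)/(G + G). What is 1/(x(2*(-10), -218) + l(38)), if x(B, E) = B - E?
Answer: 76/14821 ≈ 0.0051279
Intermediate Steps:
l(G) = (-265 + G)/(2*G) (l(G) = (-265 + G)/((2*G)) = (-265 + G)*(1/(2*G)) = (-265 + G)/(2*G))
1/(x(2*(-10), -218) + l(38)) = 1/((2*(-10) - 1*(-218)) + (1/2)*(-265 + 38)/38) = 1/((-20 + 218) + (1/2)*(1/38)*(-227)) = 1/(198 - 227/76) = 1/(14821/76) = 76/14821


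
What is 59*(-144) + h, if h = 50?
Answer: -8446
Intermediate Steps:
59*(-144) + h = 59*(-144) + 50 = -8496 + 50 = -8446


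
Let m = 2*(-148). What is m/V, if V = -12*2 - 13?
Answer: 8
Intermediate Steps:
m = -296
V = -37 (V = -24 - 13 = -37)
m/V = -296/(-37) = -296*(-1/37) = 8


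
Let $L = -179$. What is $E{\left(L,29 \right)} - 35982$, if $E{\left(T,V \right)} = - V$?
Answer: $-36011$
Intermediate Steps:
$E{\left(L,29 \right)} - 35982 = \left(-1\right) 29 - 35982 = -29 - 35982 = -36011$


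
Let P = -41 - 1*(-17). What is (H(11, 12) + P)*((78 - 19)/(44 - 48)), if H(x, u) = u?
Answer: 177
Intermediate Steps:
P = -24 (P = -41 + 17 = -24)
(H(11, 12) + P)*((78 - 19)/(44 - 48)) = (12 - 24)*((78 - 19)/(44 - 48)) = -708/(-4) = -708*(-1)/4 = -12*(-59/4) = 177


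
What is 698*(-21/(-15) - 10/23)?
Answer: 77478/115 ≈ 673.72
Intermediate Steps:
698*(-21/(-15) - 10/23) = 698*(-21*(-1/15) - 10*1/23) = 698*(7/5 - 10/23) = 698*(111/115) = 77478/115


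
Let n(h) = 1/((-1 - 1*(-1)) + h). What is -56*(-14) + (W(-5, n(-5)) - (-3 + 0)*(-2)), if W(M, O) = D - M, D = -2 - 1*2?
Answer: 779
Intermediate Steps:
D = -4 (D = -2 - 2 = -4)
n(h) = 1/h (n(h) = 1/((-1 + 1) + h) = 1/(0 + h) = 1/h)
W(M, O) = -4 - M
-56*(-14) + (W(-5, n(-5)) - (-3 + 0)*(-2)) = -56*(-14) + ((-4 - 1*(-5)) - (-3 + 0)*(-2)) = 784 + ((-4 + 5) - (-3)*(-2)) = 784 + (1 - 1*6) = 784 + (1 - 6) = 784 - 5 = 779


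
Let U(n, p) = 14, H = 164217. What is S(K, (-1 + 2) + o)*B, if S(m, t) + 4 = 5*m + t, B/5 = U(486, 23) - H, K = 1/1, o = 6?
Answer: -6568120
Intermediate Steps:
K = 1 (K = 1*1 = 1)
B = -821015 (B = 5*(14 - 1*164217) = 5*(14 - 164217) = 5*(-164203) = -821015)
S(m, t) = -4 + t + 5*m (S(m, t) = -4 + (5*m + t) = -4 + (t + 5*m) = -4 + t + 5*m)
S(K, (-1 + 2) + o)*B = (-4 + ((-1 + 2) + 6) + 5*1)*(-821015) = (-4 + (1 + 6) + 5)*(-821015) = (-4 + 7 + 5)*(-821015) = 8*(-821015) = -6568120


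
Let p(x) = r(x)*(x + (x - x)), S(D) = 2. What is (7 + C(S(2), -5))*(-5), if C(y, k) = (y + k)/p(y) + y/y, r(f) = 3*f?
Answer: -155/4 ≈ -38.750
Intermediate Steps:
p(x) = 3*x² (p(x) = (3*x)*(x + (x - x)) = (3*x)*(x + 0) = (3*x)*x = 3*x²)
C(y, k) = 1 + (k + y)/(3*y²) (C(y, k) = (y + k)/((3*y²)) + y/y = (k + y)*(1/(3*y²)) + 1 = (k + y)/(3*y²) + 1 = 1 + (k + y)/(3*y²))
(7 + C(S(2), -5))*(-5) = (7 + (⅓)*(-5 + 2 + 3*2²)/2²)*(-5) = (7 + (⅓)*(¼)*(-5 + 2 + 3*4))*(-5) = (7 + (⅓)*(¼)*(-5 + 2 + 12))*(-5) = (7 + (⅓)*(¼)*9)*(-5) = (7 + ¾)*(-5) = (31/4)*(-5) = -155/4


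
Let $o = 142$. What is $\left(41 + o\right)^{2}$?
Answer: $33489$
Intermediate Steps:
$\left(41 + o\right)^{2} = \left(41 + 142\right)^{2} = 183^{2} = 33489$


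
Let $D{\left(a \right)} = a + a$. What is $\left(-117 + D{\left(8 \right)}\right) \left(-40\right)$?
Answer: $4040$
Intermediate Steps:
$D{\left(a \right)} = 2 a$
$\left(-117 + D{\left(8 \right)}\right) \left(-40\right) = \left(-117 + 2 \cdot 8\right) \left(-40\right) = \left(-117 + 16\right) \left(-40\right) = \left(-101\right) \left(-40\right) = 4040$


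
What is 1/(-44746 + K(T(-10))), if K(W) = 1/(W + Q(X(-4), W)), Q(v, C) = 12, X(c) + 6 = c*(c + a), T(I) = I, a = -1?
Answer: -2/89491 ≈ -2.2349e-5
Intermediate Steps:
X(c) = -6 + c*(-1 + c) (X(c) = -6 + c*(c - 1) = -6 + c*(-1 + c))
K(W) = 1/(12 + W) (K(W) = 1/(W + 12) = 1/(12 + W))
1/(-44746 + K(T(-10))) = 1/(-44746 + 1/(12 - 10)) = 1/(-44746 + 1/2) = 1/(-44746 + ½) = 1/(-89491/2) = -2/89491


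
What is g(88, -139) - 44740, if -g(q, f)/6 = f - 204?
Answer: -42682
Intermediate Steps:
g(q, f) = 1224 - 6*f (g(q, f) = -6*(f - 204) = -6*(-204 + f) = 1224 - 6*f)
g(88, -139) - 44740 = (1224 - 6*(-139)) - 44740 = (1224 + 834) - 44740 = 2058 - 44740 = -42682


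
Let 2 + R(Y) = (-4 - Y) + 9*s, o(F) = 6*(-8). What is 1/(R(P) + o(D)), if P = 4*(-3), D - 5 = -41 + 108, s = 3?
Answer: -1/15 ≈ -0.066667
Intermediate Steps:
D = 72 (D = 5 + (-41 + 108) = 5 + 67 = 72)
P = -12
o(F) = -48
R(Y) = 21 - Y (R(Y) = -2 + ((-4 - Y) + 9*3) = -2 + ((-4 - Y) + 27) = -2 + (23 - Y) = 21 - Y)
1/(R(P) + o(D)) = 1/((21 - 1*(-12)) - 48) = 1/((21 + 12) - 48) = 1/(33 - 48) = 1/(-15) = -1/15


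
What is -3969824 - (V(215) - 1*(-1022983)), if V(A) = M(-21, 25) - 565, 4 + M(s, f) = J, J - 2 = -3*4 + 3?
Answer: -4992231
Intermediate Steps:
J = -7 (J = 2 + (-3*4 + 3) = 2 + (-12 + 3) = 2 - 9 = -7)
M(s, f) = -11 (M(s, f) = -4 - 7 = -11)
V(A) = -576 (V(A) = -11 - 565 = -576)
-3969824 - (V(215) - 1*(-1022983)) = -3969824 - (-576 - 1*(-1022983)) = -3969824 - (-576 + 1022983) = -3969824 - 1*1022407 = -3969824 - 1022407 = -4992231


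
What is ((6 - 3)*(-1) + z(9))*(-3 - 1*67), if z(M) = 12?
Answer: -630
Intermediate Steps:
((6 - 3)*(-1) + z(9))*(-3 - 1*67) = ((6 - 3)*(-1) + 12)*(-3 - 1*67) = (3*(-1) + 12)*(-3 - 67) = (-3 + 12)*(-70) = 9*(-70) = -630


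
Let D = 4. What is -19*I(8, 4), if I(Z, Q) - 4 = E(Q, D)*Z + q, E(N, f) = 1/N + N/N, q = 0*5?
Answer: -266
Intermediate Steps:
q = 0
E(N, f) = 1 + 1/N (E(N, f) = 1/N + 1 = 1 + 1/N)
I(Z, Q) = 4 + Z*(1 + Q)/Q (I(Z, Q) = 4 + (((1 + Q)/Q)*Z + 0) = 4 + (Z*(1 + Q)/Q + 0) = 4 + Z*(1 + Q)/Q)
-19*I(8, 4) = -19*(4 + 8 + 8/4) = -19*(4 + 8 + 8*(¼)) = -19*(4 + 8 + 2) = -19*14 = -266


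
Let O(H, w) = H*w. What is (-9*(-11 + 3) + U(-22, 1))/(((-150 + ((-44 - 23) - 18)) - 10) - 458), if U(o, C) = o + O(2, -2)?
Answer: -46/703 ≈ -0.065434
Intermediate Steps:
U(o, C) = -4 + o (U(o, C) = o + 2*(-2) = o - 4 = -4 + o)
(-9*(-11 + 3) + U(-22, 1))/(((-150 + ((-44 - 23) - 18)) - 10) - 458) = (-9*(-11 + 3) + (-4 - 22))/(((-150 + ((-44 - 23) - 18)) - 10) - 458) = (-9*(-8) - 26)/(((-150 + (-67 - 18)) - 10) - 458) = (72 - 26)/(((-150 - 85) - 10) - 458) = 46/((-235 - 10) - 458) = 46/(-245 - 458) = 46/(-703) = 46*(-1/703) = -46/703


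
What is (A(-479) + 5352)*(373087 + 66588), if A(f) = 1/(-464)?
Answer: 1091856798725/464 ≈ 2.3531e+9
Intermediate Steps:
A(f) = -1/464
(A(-479) + 5352)*(373087 + 66588) = (-1/464 + 5352)*(373087 + 66588) = (2483327/464)*439675 = 1091856798725/464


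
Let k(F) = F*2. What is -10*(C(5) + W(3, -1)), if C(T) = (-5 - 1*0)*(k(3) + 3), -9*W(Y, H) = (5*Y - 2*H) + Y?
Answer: 4250/9 ≈ 472.22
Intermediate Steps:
W(Y, H) = -2*Y/3 + 2*H/9 (W(Y, H) = -((5*Y - 2*H) + Y)/9 = -((-2*H + 5*Y) + Y)/9 = -(-2*H + 6*Y)/9 = -2*Y/3 + 2*H/9)
k(F) = 2*F
C(T) = -45 (C(T) = (-5 - 1*0)*(2*3 + 3) = (-5 + 0)*(6 + 3) = -5*9 = -45)
-10*(C(5) + W(3, -1)) = -10*(-45 + (-⅔*3 + (2/9)*(-1))) = -10*(-45 + (-2 - 2/9)) = -10*(-45 - 20/9) = -10*(-425/9) = 4250/9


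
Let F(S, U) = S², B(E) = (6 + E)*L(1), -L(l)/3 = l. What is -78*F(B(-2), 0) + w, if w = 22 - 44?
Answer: -11254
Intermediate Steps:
L(l) = -3*l
B(E) = -18 - 3*E (B(E) = (6 + E)*(-3*1) = (6 + E)*(-3) = -18 - 3*E)
w = -22
-78*F(B(-2), 0) + w = -78*(-18 - 3*(-2))² - 22 = -78*(-18 + 6)² - 22 = -78*(-12)² - 22 = -78*144 - 22 = -11232 - 22 = -11254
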